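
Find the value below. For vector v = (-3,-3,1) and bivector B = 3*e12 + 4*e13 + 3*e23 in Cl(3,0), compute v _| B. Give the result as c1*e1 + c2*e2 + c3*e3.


Left contraction v _| B = <vB>_1 (grade-1 part of the geometric product vB).
Using e1_|e12 = e2, e2_|e12 = -e1, e1_|e13 = e3, e3_|e13 = -e1, e2_|e23 = e3, e3_|e23 = -e2:
e1 coeff: -v2*b12 - v3*b13 = -(-3)*(3) - (1)*(4) = 5
e2 coeff: v1*b12 - v3*b23 = (-3)*(3) - (1)*(3) = -12
e3 coeff: v1*b13 + v2*b23 = (-3)*(4) + (-3)*(3) = -21
v _| B = 5*e1 - 12*e2 - 21*e3


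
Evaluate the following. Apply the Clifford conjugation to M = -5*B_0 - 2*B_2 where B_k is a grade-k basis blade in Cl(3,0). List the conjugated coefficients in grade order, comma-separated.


Clifford conjugate sign for grade k: (-1)^(k(k+1)/2)
Grade 0: (-1)^(0*1/2) = (-1)^0 = 1, coeff -5 -> -5
Grade 2: (-1)^(2*3/2) = (-1)^3 = -1, coeff -2 -> 2
Conjugated coefficients: -5, 2


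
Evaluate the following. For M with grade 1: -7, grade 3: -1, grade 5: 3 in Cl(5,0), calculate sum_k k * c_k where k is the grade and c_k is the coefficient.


Grade-weighted sum = sum of grade_k * coefficient_k
1*(-7) = -7
3*(-1) = -3
5*3 = 15
Total = -7 + (-3) + 15 = 5


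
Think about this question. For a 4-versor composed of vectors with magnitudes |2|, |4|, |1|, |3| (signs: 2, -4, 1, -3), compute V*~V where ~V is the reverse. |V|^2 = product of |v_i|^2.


Each vector v_i has |v_i|^2 = s_i^2
Squared scales: 2^2 = 4, (-4)^2 = 16, 1^2 = 1, (-3)^2 = 9
|V|^2 = 4 * 16 * 1 * 9
= 576


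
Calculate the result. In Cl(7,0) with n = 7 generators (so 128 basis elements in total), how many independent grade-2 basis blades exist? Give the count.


Number of grade-k basis blades in Cl(p,q) with n = p + q is C(n, k).
n = 7 + 0 = 7
C(7, 2) = 7! / (2! * 5!)
= 5040 / (2 * 120)
= 21


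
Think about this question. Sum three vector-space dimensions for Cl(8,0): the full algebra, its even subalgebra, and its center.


n = 8 + 0 = 8
Total dim = 2^8 = 256
Even subalgebra dim = 2^7 = 128
n is even, so center dim = 1
Sum = 256 + 128 + 1 = 385


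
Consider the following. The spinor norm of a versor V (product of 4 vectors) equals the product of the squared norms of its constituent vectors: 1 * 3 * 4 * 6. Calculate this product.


Spinor norm N(V) = |v1|^2 * |v2|^2 * ... * |v4|^2
= 1 * 3 * 4 * 6
Running product: 1, 3, 12, 72
N(V) = 72


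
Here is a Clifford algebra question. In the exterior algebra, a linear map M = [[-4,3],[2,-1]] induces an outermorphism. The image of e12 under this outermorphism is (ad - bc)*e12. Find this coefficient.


The outermorphism of a linear map f sends e1^e2 to f(e1)^f(e2).
f(e1) = -4*e1 + 2*e2
f(e2) = 3*e1 - 1*e2
f(e1) ^ f(e2) = (-4*e1 + 2*e2) ^ (3*e1 - 1*e2)
= (-4)*(-1)*e12 + 2*3*e21
= (4 - 6)*e12
= -2*e12
Coefficient = -2


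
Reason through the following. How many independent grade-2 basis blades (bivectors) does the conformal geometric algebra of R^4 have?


The conformal model of R^4 uses Cl(5,1) with m = 4 + 2 = 6 generators.
Number of grade-2 blades = C(m, 2) = C(6, 2)
= 6*5/2 = 15


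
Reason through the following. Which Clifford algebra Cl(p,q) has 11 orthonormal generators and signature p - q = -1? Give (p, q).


We need p + q = 11 and p - q = -1.
Adding: 2p = 11 + (-1) = 10, so p = 5.
Then q = 11 - 5 = 6.
(p, q) = (5, 6)


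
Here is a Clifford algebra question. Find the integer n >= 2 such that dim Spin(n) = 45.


dim Spin(n) = dim so(n) = n(n-1)/2.
Solve n(n-1)/2 = 45, i.e. n^2 - n - 90 = 0.
Discriminant = 1 + 8*45 = 361
n = (1 + sqrt(361))/2 = (1 + 19)/2 = 10


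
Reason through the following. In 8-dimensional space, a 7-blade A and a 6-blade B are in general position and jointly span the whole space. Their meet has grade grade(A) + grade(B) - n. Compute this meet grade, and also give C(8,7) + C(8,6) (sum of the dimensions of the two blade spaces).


Meet grade = grade(A) + grade(B) - n
= 7 + 6 - 8 = 5
C(8,7) = 8
C(8,6) = 28
dim_A + dim_B = 8 + 28 = 36


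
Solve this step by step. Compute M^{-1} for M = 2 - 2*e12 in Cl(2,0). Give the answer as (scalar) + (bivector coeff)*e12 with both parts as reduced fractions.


M = 2 - 2*e12, where e12^2 = -1.
Since M commutes with its reverse ~M = a - b*e12, M * ~M = a^2 - b^2*e12^2 = a^2 + b^2.
So M^{-1} = ~M / (a^2 + b^2) = (a - b*e12)/(a^2 + b^2).
a^2 + b^2 = 4 + 4 = 8
Scalar part = 2/8 = 1/4
Bivector coeff = 2/8 = 1/4
M^{-1} = 1/4 + 1/4*e12


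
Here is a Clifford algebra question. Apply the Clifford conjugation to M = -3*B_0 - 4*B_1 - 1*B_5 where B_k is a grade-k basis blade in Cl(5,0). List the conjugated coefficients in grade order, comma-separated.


Clifford conjugate sign for grade k: (-1)^(k(k+1)/2)
Grade 0: (-1)^(0*1/2) = (-1)^0 = 1, coeff -3 -> -3
Grade 1: (-1)^(1*2/2) = (-1)^1 = -1, coeff -4 -> 4
Grade 5: (-1)^(5*6/2) = (-1)^15 = -1, coeff -1 -> 1
Conjugated coefficients: -3, 4, 1


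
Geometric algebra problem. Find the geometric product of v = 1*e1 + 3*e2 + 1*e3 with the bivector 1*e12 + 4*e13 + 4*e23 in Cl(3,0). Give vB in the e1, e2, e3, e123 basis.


vB has grade-1 (vector) and grade-3 (trivector) parts: vB = (v _| B) + (v ^ B).
Vector part <vB>_1:
  e1: -v2*b12 - v3*b13 = -(3)*(1) - (1)*(4) = -7
  e2: v1*b12 - v3*b23 = (1)*(1) - (1)*(4) = -3
  e3: v1*b13 + v2*b23 = (1)*(4) + (3)*(4) = 16
Trivector part <vB>_3:
  e123: v1*b23 - v2*b13 + v3*b12 = (1)*(4) - (3)*(4) + (1)*(1) = -7
vB = -7*e1 - 3*e2 + 16*e3 - 7*e123


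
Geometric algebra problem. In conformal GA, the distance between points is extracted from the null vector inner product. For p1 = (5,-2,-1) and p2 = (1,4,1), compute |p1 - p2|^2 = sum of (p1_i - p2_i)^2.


p1 - p2 = (4, -6, -2)
|p1 - p2|^2 = 4^2 + (-6)^2 + (-2)^2
= 16 + 36 + 4
= 56


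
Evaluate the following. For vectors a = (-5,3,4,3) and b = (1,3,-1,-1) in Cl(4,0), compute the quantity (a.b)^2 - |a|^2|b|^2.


a . b = (-5)*1 + 3*3 + 4*(-1) + 3*(-1)
= -5 + 9 + (-4) + (-3) = -3
|a|^2 = (-5)^2 + 3^2 + 4^2 + 3^2 = 59
|b|^2 = 1^2 + 3^2 + (-1)^2 + (-1)^2 = 12
(a.b)^2 = (-3)^2 = 9
|a|^2 * |b|^2 = 59 * 12 = 708
Result = 9 - 708 = -699


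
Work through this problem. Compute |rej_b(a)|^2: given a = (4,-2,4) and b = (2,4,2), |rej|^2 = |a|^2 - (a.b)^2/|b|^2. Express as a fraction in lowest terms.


|a|^2 = 4^2 + (-2)^2 + 4^2 = 36
|b|^2 = 2^2 + 4^2 + 2^2 = 24
a . b = 4*2 + (-2)*4 + 4*2 = 8
(a.b)^2 = 8^2 = 64
|rej|^2 = 36 - 64/24
= (864 - 64)/24
= 800/24
In lowest terms: 100/3


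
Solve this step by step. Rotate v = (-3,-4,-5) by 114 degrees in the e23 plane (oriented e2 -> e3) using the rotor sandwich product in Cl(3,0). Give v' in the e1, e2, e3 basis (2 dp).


Rotor R = cos(57deg) - sin(57deg)*e23
Rotation angle theta = 2 * 57 = 114 degrees in the e23 plane (e2 -> e3).
The component perpendicular to the plane (e1) is invariant: v'_1 = v1 = -3.00
cos(114deg) = -0.4067, sin(114deg) = 0.9135
v'_2 = v2*cos(theta) - v3*sin(theta) = -4*(-0.4067) - (-5)*0.9135 = 6.19
v'_3 = v2*sin(theta) + v3*cos(theta) = -4*0.9135 + (-5)*(-0.4067) = -1.62
v' = -3.00*e1 + 6.19*e2 - 1.62*e3


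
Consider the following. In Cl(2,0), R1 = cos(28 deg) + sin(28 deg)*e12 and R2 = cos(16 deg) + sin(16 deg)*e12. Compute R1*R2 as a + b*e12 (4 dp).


Same-plane rotors commute and their half-angles add:
R1*R2 = cos(a1 + a2) + sin(a1 + a2)*e12.
a1 + a2 = 28 + 16 = 44 deg
cos(44 deg) = 0.7193
sin(44 deg) = 0.6947
R1*R2 = 0.7193 + 0.6947*e12


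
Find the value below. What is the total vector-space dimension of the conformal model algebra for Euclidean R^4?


The conformal model of R^4 uses Cl(5,1): the 4 Euclidean generators plus two extra orthogonal generators e+ (e+^2 = +1) and e- (e-^2 = -1), from which the null vectors e0, einf are built.
Number of generators m = 4 + 2 = 6.
dim Cl(p,q) = 2^m = 2^6 = 64


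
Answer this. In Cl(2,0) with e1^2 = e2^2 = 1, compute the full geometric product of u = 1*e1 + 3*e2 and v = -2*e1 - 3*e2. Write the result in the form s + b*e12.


Expand: (1*e1 + 3*e2)(-2*e1 - 3*e2)
= 1*(-2)*e1e1 + 1*(-3)*e1e2 + 3*(-2)*e2e1 + 3*(-3)*e2e2
Using e1^2 = e2^2 = 1, e2e1 = -e1e2:
Scalar part s = 1*(-2) + 3*(-3) = -2 + (-9) = -11
Bivector part b = 1*(-3) - 3*(-2) = -3 - (-6) = 3
uv = -11 + 3*e12


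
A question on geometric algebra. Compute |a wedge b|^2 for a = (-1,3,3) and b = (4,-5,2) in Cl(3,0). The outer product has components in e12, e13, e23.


a wedge b = (a1*b2 - a2*b1)*e12 + (a1*b3 - a3*b1)*e13 + (a2*b3 - a3*b2)*e23
e12 coeff: (-1)*(-5) - 3*4 = 5 - 12 = -7
e13 coeff: (-1)*2 - 3*4 = -2 - 12 = -14
e23 coeff: 3*2 - 3*(-5) = 6 - (-15) = 21
|a wedge b|^2 = (-7)^2 + (-14)^2 + 21^2
= 49 + 196 + 441
= 686


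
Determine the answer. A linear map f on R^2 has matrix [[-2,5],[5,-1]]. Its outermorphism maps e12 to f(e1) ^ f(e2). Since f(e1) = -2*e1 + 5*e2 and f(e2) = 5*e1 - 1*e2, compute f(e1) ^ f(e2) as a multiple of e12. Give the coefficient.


The outermorphism of a linear map f sends e1^e2 to f(e1)^f(e2).
f(e1) = -2*e1 + 5*e2
f(e2) = 5*e1 - 1*e2
f(e1) ^ f(e2) = (-2*e1 + 5*e2) ^ (5*e1 - 1*e2)
= (-2)*(-1)*e12 + 5*5*e21
= (2 - 25)*e12
= -23*e12
Coefficient = -23


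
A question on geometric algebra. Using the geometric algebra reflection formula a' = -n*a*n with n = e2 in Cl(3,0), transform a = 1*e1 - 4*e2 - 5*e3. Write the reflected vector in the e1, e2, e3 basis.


Reflection formula: a' = -n*a*n, with n = e2 (unit vector, n^2 = 1).
For reflection through hyperplane perp to e2:
The component along e2 flips sign, others stay.
a = (1, -4, -5)
a' = (1, 4, -5)
a' = 1*e1 + 4*e2 - 5*e3


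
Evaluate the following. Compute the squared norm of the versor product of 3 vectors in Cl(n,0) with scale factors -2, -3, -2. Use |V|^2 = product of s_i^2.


Each vector v_i has |v_i|^2 = s_i^2
Squared scales: (-2)^2 = 4, (-3)^2 = 9, (-2)^2 = 4
|V|^2 = 4 * 9 * 4
= 144


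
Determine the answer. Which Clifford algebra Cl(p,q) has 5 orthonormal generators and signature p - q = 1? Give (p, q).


We need p + q = 5 and p - q = 1.
Adding: 2p = 5 + 1 = 6, so p = 3.
Then q = 5 - 3 = 2.
(p, q) = (3, 2)


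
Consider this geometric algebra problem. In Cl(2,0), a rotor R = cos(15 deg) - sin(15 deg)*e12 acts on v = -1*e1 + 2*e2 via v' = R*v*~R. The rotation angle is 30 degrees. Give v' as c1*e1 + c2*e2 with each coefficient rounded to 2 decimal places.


Rotor R = cos(15deg) - sin(15deg)*e12
Rotation angle theta = 2 * 15 = 30 degrees
v' = R*v*~R rotates v by theta.
cos(30deg) = 0.8660, sin(30deg) = 0.5000
v'_1 = -1*cos(30deg) - 2*sin(30deg)
= -1*0.8660 - 2*0.5000
= -1.87
v'_2 = -1*sin(30deg) + 2*cos(30deg)
= -1*0.5000 + 2*0.8660
= 1.23
v' = -1.87*e1 + 1.23*e2


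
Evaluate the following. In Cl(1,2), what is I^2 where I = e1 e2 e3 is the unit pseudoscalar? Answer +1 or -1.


The pseudoscalar I = e1...e_n (product of all n generators) of Cl(p,q) satisfies I^2 = (-1)^(q + n(n-1)/2).
p = 1, q = 2, n = p + q = 3
n(n-1)/2 = 3 * 2 / 2 = 3
Exponent = q + n(n-1)/2 = 2 + 3 = 5
I^2 = (-1)^5 = -1


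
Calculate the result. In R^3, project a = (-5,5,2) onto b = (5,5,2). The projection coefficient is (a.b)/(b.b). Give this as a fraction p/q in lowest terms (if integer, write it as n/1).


Projection coefficient = (a . b) / (b . b)
a . b = (-5)*5 + 5*5 + 2*2
= -25 + 25 + 4 = 4
b . b = 5^2 + 5^2 + 2^2
= 25 + 25 + 4 = 54
Coefficient = 4/54
In lowest terms: 2/27


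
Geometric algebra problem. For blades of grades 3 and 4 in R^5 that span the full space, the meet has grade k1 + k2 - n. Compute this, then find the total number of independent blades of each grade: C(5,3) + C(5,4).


Meet grade = grade(A) + grade(B) - n
= 3 + 4 - 5 = 2
C(5,3) = 10
C(5,4) = 5
dim_A + dim_B = 10 + 5 = 15


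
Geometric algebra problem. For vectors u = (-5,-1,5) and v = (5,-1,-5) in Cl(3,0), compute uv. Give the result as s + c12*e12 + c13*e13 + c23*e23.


In Cl(3,0): e_i^2 = 1, e_ie_j = -e_je_i for i != j.
Scalar part = u . v = (-5)*5 + (-1)*(-1) + 5*(-5)
= -25 + 1 + (-25) = -49
e12 coeff = (-5)*(-1) - (-1)*5 = 5 - (-5) = 10
e13 coeff = (-5)*(-5) - 5*5 = 25 - 25 = 0
e23 coeff = (-1)*(-5) - 5*(-1) = 5 - (-5) = 10
uv = -49 + 10*e12 + 0*e13 + 10*e23


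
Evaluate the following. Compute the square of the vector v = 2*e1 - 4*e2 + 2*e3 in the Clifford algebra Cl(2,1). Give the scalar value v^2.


v^2 = sum of c_i^2 * e_i^2
Positive signature terms (e_i^2 = +1): 2^2 + (-4)^2 = 20
Negative signature terms (e_j^2 = -1): 2^2 = 4
v^2 = 20 - 4 = 16


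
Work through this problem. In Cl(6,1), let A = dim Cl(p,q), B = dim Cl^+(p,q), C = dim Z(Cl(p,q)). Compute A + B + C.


n = 6 + 1 = 7
Total dim = 2^7 = 128
Even subalgebra dim = 2^6 = 64
n is odd, so center dim = 2
Sum = 128 + 64 + 2 = 194


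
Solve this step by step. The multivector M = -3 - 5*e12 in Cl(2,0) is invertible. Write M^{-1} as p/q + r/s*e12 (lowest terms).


M = -3 - 5*e12, where e12^2 = -1.
Since M commutes with its reverse ~M = a - b*e12, M * ~M = a^2 - b^2*e12^2 = a^2 + b^2.
So M^{-1} = ~M / (a^2 + b^2) = (a - b*e12)/(a^2 + b^2).
a^2 + b^2 = 9 + 25 = 34
Scalar part = -3/34 = -3/34
Bivector coeff = 5/34 = 5/34
M^{-1} = -3/34 + 5/34*e12


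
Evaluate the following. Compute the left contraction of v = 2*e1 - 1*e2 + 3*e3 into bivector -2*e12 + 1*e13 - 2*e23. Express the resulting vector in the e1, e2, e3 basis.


Left contraction v _| B = <vB>_1 (grade-1 part of the geometric product vB).
Using e1_|e12 = e2, e2_|e12 = -e1, e1_|e13 = e3, e3_|e13 = -e1, e2_|e23 = e3, e3_|e23 = -e2:
e1 coeff: -v2*b12 - v3*b13 = -(-1)*(-2) - (3)*(1) = -5
e2 coeff: v1*b12 - v3*b23 = (2)*(-2) - (3)*(-2) = 2
e3 coeff: v1*b13 + v2*b23 = (2)*(1) + (-1)*(-2) = 4
v _| B = -5*e1 + 2*e2 + 4*e3


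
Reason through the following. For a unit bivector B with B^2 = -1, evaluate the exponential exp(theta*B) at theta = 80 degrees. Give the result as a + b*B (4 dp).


For a unit bivector B with B^2 = -1, the exponential series gives
e^(theta*B) = cos(theta) + sin(theta)*B (the GA analogue of Euler's formula).
theta = 80 degrees = 1.396263 rad
cos(80 deg) = 0.1736
sin(80 deg) = 0.9848
exp(theta*B) = 0.1736 + 0.9848*B


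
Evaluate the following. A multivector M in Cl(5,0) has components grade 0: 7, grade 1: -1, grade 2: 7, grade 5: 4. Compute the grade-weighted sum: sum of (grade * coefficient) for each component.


Grade-weighted sum = sum of grade_k * coefficient_k
0*7 = 0
1*(-1) = -1
2*7 = 14
5*4 = 20
Total = 0 + (-1) + 14 + 20 = 33


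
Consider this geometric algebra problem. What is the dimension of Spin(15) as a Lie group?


Spin(n) double-covers SO(n); both have Lie algebra so(n) of dimension n(n-1)/2.
n = 15
n(n-1) = 15 * 14 = 210
dim Spin(15) = 210/2 = 105


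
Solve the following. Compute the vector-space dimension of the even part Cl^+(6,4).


Even subalgebra dimension = 2^(n-1)
n = 6 + 4 = 10
2^(10 - 1) = 2^9 = 512
Verification: sum of C(10,k) for even k = 1 + 45 + 210 + 210 + 45 + 1 = 512
Result = 512


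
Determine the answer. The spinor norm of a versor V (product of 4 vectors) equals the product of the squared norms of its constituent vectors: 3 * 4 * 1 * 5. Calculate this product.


Spinor norm N(V) = |v1|^2 * |v2|^2 * ... * |v4|^2
= 3 * 4 * 1 * 5
Running product: 3, 12, 12, 60
N(V) = 60


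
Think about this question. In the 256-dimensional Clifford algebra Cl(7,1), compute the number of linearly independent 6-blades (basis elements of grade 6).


Number of grade-k basis blades in Cl(p,q) with n = p + q is C(n, k).
n = 7 + 1 = 8
C(8, 6) = 8! / (6! * 2!)
= 40320 / (720 * 2)
= 28


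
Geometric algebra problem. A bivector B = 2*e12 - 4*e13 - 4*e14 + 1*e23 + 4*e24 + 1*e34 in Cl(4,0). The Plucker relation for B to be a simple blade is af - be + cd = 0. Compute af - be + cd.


Plucker relation: af - be + cd
a*f = 2*1 = 2
b*e = (-4)*4 = -16
c*d = (-4)*1 = -4
af - be + cd = 2 - (-16) + (-4)
= 14


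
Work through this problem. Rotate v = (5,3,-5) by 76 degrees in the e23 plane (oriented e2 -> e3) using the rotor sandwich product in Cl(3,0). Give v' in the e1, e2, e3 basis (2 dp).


Rotor R = cos(38deg) - sin(38deg)*e23
Rotation angle theta = 2 * 38 = 76 degrees in the e23 plane (e2 -> e3).
The component perpendicular to the plane (e1) is invariant: v'_1 = v1 = 5.00
cos(76deg) = 0.2419, sin(76deg) = 0.9703
v'_2 = v2*cos(theta) - v3*sin(theta) = 3*0.2419 - (-5)*0.9703 = 5.58
v'_3 = v2*sin(theta) + v3*cos(theta) = 3*0.9703 + (-5)*0.2419 = 1.70
v' = 5.00*e1 + 5.58*e2 + 1.70*e3


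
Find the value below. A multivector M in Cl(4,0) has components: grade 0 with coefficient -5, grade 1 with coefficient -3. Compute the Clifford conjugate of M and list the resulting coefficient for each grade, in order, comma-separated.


Clifford conjugate sign for grade k: (-1)^(k(k+1)/2)
Grade 0: (-1)^(0*1/2) = (-1)^0 = 1, coeff -5 -> -5
Grade 1: (-1)^(1*2/2) = (-1)^1 = -1, coeff -3 -> 3
Conjugated coefficients: -5, 3


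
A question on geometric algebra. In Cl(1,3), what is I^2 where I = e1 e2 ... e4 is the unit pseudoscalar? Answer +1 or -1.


The pseudoscalar I = e1...e_n (product of all n generators) of Cl(p,q) satisfies I^2 = (-1)^(q + n(n-1)/2).
p = 1, q = 3, n = p + q = 4
n(n-1)/2 = 4 * 3 / 2 = 6
Exponent = q + n(n-1)/2 = 3 + 6 = 9
I^2 = (-1)^9 = -1


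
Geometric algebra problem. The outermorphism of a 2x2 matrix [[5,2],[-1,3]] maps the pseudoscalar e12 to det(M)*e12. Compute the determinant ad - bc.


The outermorphism of a linear map f sends e1^e2 to f(e1)^f(e2).
f(e1) = 5*e1 - 1*e2
f(e2) = 2*e1 + 3*e2
f(e1) ^ f(e2) = (5*e1 - 1*e2) ^ (2*e1 + 3*e2)
= 5*3*e12 + (-1)*2*e21
= (15 - (-2))*e12
= 17*e12
Coefficient = 17


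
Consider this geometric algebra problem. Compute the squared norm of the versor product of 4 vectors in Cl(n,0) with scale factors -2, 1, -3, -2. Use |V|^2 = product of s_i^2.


Each vector v_i has |v_i|^2 = s_i^2
Squared scales: (-2)^2 = 4, 1^2 = 1, (-3)^2 = 9, (-2)^2 = 4
|V|^2 = 4 * 1 * 9 * 4
= 144


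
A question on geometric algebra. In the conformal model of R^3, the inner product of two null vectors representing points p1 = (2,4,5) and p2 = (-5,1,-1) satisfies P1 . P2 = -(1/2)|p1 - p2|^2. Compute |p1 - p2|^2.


p1 - p2 = (7, 3, 6)
|p1 - p2|^2 = 7^2 + 3^2 + 6^2
= 49 + 9 + 36
= 94


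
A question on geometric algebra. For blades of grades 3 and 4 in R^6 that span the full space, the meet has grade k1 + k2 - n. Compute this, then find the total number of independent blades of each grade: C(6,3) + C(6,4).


Meet grade = grade(A) + grade(B) - n
= 3 + 4 - 6 = 1
C(6,3) = 20
C(6,4) = 15
dim_A + dim_B = 20 + 15 = 35


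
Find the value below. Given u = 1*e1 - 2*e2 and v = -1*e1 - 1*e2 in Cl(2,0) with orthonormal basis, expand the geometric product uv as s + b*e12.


Expand: (1*e1 - 2*e2)(-1*e1 - 1*e2)
= 1*(-1)*e1e1 + 1*(-1)*e1e2 + (-2)*(-1)*e2e1 + (-2)*(-1)*e2e2
Using e1^2 = e2^2 = 1, e2e1 = -e1e2:
Scalar part s = 1*(-1) + (-2)*(-1) = -1 + 2 = 1
Bivector part b = 1*(-1) - (-2)*(-1) = -1 - 2 = -3
uv = 1 - 3*e12


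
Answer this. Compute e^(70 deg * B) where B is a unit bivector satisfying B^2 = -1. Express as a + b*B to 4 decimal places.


For a unit bivector B with B^2 = -1, the exponential series gives
e^(theta*B) = cos(theta) + sin(theta)*B (the GA analogue of Euler's formula).
theta = 70 degrees = 1.22173 rad
cos(70 deg) = 0.3420
sin(70 deg) = 0.9397
exp(theta*B) = 0.3420 + 0.9397*B


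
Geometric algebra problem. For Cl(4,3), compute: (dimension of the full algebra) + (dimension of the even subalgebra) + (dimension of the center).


n = 4 + 3 = 7
Total dim = 2^7 = 128
Even subalgebra dim = 2^6 = 64
n is odd, so center dim = 2
Sum = 128 + 64 + 2 = 194


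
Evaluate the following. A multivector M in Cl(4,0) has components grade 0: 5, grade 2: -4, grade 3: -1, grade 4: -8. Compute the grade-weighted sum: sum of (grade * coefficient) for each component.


Grade-weighted sum = sum of grade_k * coefficient_k
0*5 = 0
2*(-4) = -8
3*(-1) = -3
4*(-8) = -32
Total = 0 + (-8) + (-3) + (-32) = -43


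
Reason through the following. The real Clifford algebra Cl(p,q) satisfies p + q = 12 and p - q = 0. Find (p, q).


We need p + q = 12 and p - q = 0.
Adding: 2p = 12 + 0 = 12, so p = 6.
Then q = 12 - 6 = 6.
(p, q) = (6, 6)


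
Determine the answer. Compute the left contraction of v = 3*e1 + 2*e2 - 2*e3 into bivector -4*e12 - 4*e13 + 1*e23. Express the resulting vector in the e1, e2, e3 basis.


Left contraction v _| B = <vB>_1 (grade-1 part of the geometric product vB).
Using e1_|e12 = e2, e2_|e12 = -e1, e1_|e13 = e3, e3_|e13 = -e1, e2_|e23 = e3, e3_|e23 = -e2:
e1 coeff: -v2*b12 - v3*b13 = -(2)*(-4) - (-2)*(-4) = 0
e2 coeff: v1*b12 - v3*b23 = (3)*(-4) - (-2)*(1) = -10
e3 coeff: v1*b13 + v2*b23 = (3)*(-4) + (2)*(1) = -10
v _| B = 0*e1 - 10*e2 - 10*e3


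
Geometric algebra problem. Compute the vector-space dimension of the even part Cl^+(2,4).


Even subalgebra dimension = 2^(n-1)
n = 2 + 4 = 6
2^(6 - 1) = 2^5 = 32
Verification: sum of C(6,k) for even k = 1 + 15 + 15 + 1 = 32
Result = 32


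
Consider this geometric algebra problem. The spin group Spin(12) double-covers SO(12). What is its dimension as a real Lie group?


Spin(n) double-covers SO(n); both have Lie algebra so(n) of dimension n(n-1)/2.
n = 12
n(n-1) = 12 * 11 = 132
dim Spin(12) = 132/2 = 66


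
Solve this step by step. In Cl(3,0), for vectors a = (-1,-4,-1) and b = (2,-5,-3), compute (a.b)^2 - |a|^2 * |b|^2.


a . b = (-1)*2 + (-4)*(-5) + (-1)*(-3)
= -2 + 20 + 3 = 21
|a|^2 = (-1)^2 + (-4)^2 + (-1)^2 = 18
|b|^2 = 2^2 + (-5)^2 + (-3)^2 = 38
(a.b)^2 = 21^2 = 441
|a|^2 * |b|^2 = 18 * 38 = 684
Result = 441 - 684 = -243


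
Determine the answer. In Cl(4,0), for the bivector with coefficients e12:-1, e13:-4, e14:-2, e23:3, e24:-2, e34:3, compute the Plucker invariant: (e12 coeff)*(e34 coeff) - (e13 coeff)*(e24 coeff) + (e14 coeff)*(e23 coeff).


Plucker relation: af - be + cd
a*f = (-1)*3 = -3
b*e = (-4)*(-2) = 8
c*d = (-2)*3 = -6
af - be + cd = -3 - 8 + (-6)
= -17


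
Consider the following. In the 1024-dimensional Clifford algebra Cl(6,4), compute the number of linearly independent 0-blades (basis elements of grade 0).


Number of grade-k basis blades in Cl(p,q) with n = p + q is C(n, k).
n = 6 + 4 = 10
C(10, 0) = 10! / (0! * 10!)
= 3628800 / (1 * 3628800)
= 1


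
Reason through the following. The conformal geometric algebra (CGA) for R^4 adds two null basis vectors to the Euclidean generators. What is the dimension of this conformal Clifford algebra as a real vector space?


The conformal model of R^4 uses Cl(5,1): the 4 Euclidean generators plus two extra orthogonal generators e+ (e+^2 = +1) and e- (e-^2 = -1), from which the null vectors e0, einf are built.
Number of generators m = 4 + 2 = 6.
dim Cl(p,q) = 2^m = 2^6 = 64


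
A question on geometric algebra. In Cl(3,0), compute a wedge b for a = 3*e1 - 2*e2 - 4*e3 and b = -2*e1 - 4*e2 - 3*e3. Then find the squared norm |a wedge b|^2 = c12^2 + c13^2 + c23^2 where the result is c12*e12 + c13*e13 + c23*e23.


a wedge b = (a1*b2 - a2*b1)*e12 + (a1*b3 - a3*b1)*e13 + (a2*b3 - a3*b2)*e23
e12 coeff: 3*(-4) - (-2)*(-2) = -12 - 4 = -16
e13 coeff: 3*(-3) - (-4)*(-2) = -9 - 8 = -17
e23 coeff: (-2)*(-3) - (-4)*(-4) = 6 - 16 = -10
|a wedge b|^2 = (-16)^2 + (-17)^2 + (-10)^2
= 256 + 289 + 100
= 645


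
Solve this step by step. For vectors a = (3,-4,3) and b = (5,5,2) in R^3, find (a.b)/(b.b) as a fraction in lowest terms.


Projection coefficient = (a . b) / (b . b)
a . b = 3*5 + (-4)*5 + 3*2
= 15 + (-20) + 6 = 1
b . b = 5^2 + 5^2 + 2^2
= 25 + 25 + 4 = 54
Coefficient = 1/54
In lowest terms: 1/54


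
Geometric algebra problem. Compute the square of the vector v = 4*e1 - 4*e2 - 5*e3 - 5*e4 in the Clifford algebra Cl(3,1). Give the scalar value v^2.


v^2 = sum of c_i^2 * e_i^2
Positive signature terms (e_i^2 = +1): 4^2 + (-4)^2 + (-5)^2 = 57
Negative signature terms (e_j^2 = -1): (-5)^2 = 25
v^2 = 57 - 25 = 32


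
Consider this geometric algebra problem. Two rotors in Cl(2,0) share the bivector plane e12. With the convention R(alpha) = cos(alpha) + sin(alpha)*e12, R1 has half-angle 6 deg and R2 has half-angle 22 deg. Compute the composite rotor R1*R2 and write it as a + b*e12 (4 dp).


Same-plane rotors commute and their half-angles add:
R1*R2 = cos(a1 + a2) + sin(a1 + a2)*e12.
a1 + a2 = 6 + 22 = 28 deg
cos(28 deg) = 0.8829
sin(28 deg) = 0.4695
R1*R2 = 0.8829 + 0.4695*e12


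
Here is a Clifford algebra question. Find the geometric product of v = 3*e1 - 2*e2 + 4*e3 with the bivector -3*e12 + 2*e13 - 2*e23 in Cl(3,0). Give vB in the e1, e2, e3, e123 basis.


vB has grade-1 (vector) and grade-3 (trivector) parts: vB = (v _| B) + (v ^ B).
Vector part <vB>_1:
  e1: -v2*b12 - v3*b13 = -(-2)*(-3) - (4)*(2) = -14
  e2: v1*b12 - v3*b23 = (3)*(-3) - (4)*(-2) = -1
  e3: v1*b13 + v2*b23 = (3)*(2) + (-2)*(-2) = 10
Trivector part <vB>_3:
  e123: v1*b23 - v2*b13 + v3*b12 = (3)*(-2) - (-2)*(2) + (4)*(-3) = -14
vB = -14*e1 - 1*e2 + 10*e3 - 14*e123


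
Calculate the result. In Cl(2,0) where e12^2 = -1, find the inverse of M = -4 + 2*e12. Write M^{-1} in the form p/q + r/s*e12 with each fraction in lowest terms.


M = -4 + 2*e12, where e12^2 = -1.
Since M commutes with its reverse ~M = a - b*e12, M * ~M = a^2 - b^2*e12^2 = a^2 + b^2.
So M^{-1} = ~M / (a^2 + b^2) = (a - b*e12)/(a^2 + b^2).
a^2 + b^2 = 16 + 4 = 20
Scalar part = -4/20 = -1/5
Bivector coeff = -2/20 = -1/10
M^{-1} = -1/5 - 1/10*e12


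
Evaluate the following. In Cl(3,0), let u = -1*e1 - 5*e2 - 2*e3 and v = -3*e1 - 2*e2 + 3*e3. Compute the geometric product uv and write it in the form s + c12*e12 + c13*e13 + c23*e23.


In Cl(3,0): e_i^2 = 1, e_ie_j = -e_je_i for i != j.
Scalar part = u . v = (-1)*(-3) + (-5)*(-2) + (-2)*3
= 3 + 10 + (-6) = 7
e12 coeff = (-1)*(-2) - (-5)*(-3) = 2 - 15 = -13
e13 coeff = (-1)*3 - (-2)*(-3) = -3 - 6 = -9
e23 coeff = (-5)*3 - (-2)*(-2) = -15 - 4 = -19
uv = 7 - 13*e12 - 9*e13 - 19*e23


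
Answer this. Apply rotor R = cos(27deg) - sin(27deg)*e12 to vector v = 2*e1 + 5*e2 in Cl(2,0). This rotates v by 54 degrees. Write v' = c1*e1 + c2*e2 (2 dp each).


Rotor R = cos(27deg) - sin(27deg)*e12
Rotation angle theta = 2 * 27 = 54 degrees
v' = R*v*~R rotates v by theta.
cos(54deg) = 0.5878, sin(54deg) = 0.8090
v'_1 = 2*cos(54deg) - 5*sin(54deg)
= 2*0.5878 - 5*0.8090
= -2.87
v'_2 = 2*sin(54deg) + 5*cos(54deg)
= 2*0.8090 + 5*0.5878
= 4.56
v' = -2.87*e1 + 4.56*e2


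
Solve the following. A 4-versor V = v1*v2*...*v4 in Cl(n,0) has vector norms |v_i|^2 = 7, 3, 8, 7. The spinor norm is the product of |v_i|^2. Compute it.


Spinor norm N(V) = |v1|^2 * |v2|^2 * ... * |v4|^2
= 7 * 3 * 8 * 7
Running product: 7, 21, 168, 1176
N(V) = 1176


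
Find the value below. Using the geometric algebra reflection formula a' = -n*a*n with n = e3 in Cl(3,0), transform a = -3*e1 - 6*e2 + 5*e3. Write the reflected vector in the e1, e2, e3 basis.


Reflection formula: a' = -n*a*n, with n = e3 (unit vector, n^2 = 1).
For reflection through hyperplane perp to e3:
The component along e3 flips sign, others stay.
a = (-3, -6, 5)
a' = (-3, -6, -5)
a' = -3*e1 - 6*e2 - 5*e3


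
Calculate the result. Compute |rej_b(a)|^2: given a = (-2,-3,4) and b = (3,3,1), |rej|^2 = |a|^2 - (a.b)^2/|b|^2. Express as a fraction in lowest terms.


|a|^2 = (-2)^2 + (-3)^2 + 4^2 = 29
|b|^2 = 3^2 + 3^2 + 1^2 = 19
a . b = (-2)*3 + (-3)*3 + 4*1 = -11
(a.b)^2 = (-11)^2 = 121
|rej|^2 = 29 - 121/19
= (551 - 121)/19
= 430/19
In lowest terms: 430/19


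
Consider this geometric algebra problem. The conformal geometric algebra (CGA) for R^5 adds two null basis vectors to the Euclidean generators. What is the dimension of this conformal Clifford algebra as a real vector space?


The conformal model of R^5 uses Cl(6,1): the 5 Euclidean generators plus two extra orthogonal generators e+ (e+^2 = +1) and e- (e-^2 = -1), from which the null vectors e0, einf are built.
Number of generators m = 5 + 2 = 7.
dim Cl(p,q) = 2^m = 2^7 = 128


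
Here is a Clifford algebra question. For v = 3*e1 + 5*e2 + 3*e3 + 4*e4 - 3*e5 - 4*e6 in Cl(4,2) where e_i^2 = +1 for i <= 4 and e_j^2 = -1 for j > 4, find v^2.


v^2 = sum of c_i^2 * e_i^2
Positive signature terms (e_i^2 = +1): 3^2 + 5^2 + 3^2 + 4^2 = 59
Negative signature terms (e_j^2 = -1): (-3)^2 + (-4)^2 = 25
v^2 = 59 - 25 = 34


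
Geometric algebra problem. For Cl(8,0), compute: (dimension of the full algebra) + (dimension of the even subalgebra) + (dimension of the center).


n = 8 + 0 = 8
Total dim = 2^8 = 256
Even subalgebra dim = 2^7 = 128
n is even, so center dim = 1
Sum = 256 + 128 + 1 = 385


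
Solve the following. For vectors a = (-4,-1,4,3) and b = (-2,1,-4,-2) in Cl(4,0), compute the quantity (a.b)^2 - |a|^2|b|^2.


a . b = (-4)*(-2) + (-1)*1 + 4*(-4) + 3*(-2)
= 8 + (-1) + (-16) + (-6) = -15
|a|^2 = (-4)^2 + (-1)^2 + 4^2 + 3^2 = 42
|b|^2 = (-2)^2 + 1^2 + (-4)^2 + (-2)^2 = 25
(a.b)^2 = (-15)^2 = 225
|a|^2 * |b|^2 = 42 * 25 = 1050
Result = 225 - 1050 = -825


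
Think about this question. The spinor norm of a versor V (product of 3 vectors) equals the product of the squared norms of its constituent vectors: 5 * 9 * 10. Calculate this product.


Spinor norm N(V) = |v1|^2 * |v2|^2 * ... * |v3|^2
= 5 * 9 * 10
Running product: 5, 45, 450
N(V) = 450


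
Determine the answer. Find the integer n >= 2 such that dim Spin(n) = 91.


dim Spin(n) = dim so(n) = n(n-1)/2.
Solve n(n-1)/2 = 91, i.e. n^2 - n - 182 = 0.
Discriminant = 1 + 8*91 = 729
n = (1 + sqrt(729))/2 = (1 + 27)/2 = 14


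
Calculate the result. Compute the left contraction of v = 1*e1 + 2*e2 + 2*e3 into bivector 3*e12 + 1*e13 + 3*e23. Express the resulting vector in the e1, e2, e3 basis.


Left contraction v _| B = <vB>_1 (grade-1 part of the geometric product vB).
Using e1_|e12 = e2, e2_|e12 = -e1, e1_|e13 = e3, e3_|e13 = -e1, e2_|e23 = e3, e3_|e23 = -e2:
e1 coeff: -v2*b12 - v3*b13 = -(2)*(3) - (2)*(1) = -8
e2 coeff: v1*b12 - v3*b23 = (1)*(3) - (2)*(3) = -3
e3 coeff: v1*b13 + v2*b23 = (1)*(1) + (2)*(3) = 7
v _| B = -8*e1 - 3*e2 + 7*e3


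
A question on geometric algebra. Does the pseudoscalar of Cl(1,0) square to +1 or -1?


The pseudoscalar I = e1...e_n (product of all n generators) of Cl(p,q) satisfies I^2 = (-1)^(q + n(n-1)/2).
p = 1, q = 0, n = p + q = 1
n(n-1)/2 = 1 * 0 / 2 = 0
Exponent = q + n(n-1)/2 = 0 + 0 = 0
I^2 = (-1)^0 = +1


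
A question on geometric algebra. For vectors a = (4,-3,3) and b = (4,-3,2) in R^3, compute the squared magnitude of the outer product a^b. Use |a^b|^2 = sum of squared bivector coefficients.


a wedge b = (a1*b2 - a2*b1)*e12 + (a1*b3 - a3*b1)*e13 + (a2*b3 - a3*b2)*e23
e12 coeff: 4*(-3) - (-3)*4 = -12 - (-12) = 0
e13 coeff: 4*2 - 3*4 = 8 - 12 = -4
e23 coeff: (-3)*2 - 3*(-3) = -6 - (-9) = 3
|a wedge b|^2 = 0^2 + (-4)^2 + 3^2
= 0 + 16 + 9
= 25


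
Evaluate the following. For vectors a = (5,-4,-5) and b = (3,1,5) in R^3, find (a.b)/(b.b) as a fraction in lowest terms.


Projection coefficient = (a . b) / (b . b)
a . b = 5*3 + (-4)*1 + (-5)*5
= 15 + (-4) + (-25) = -14
b . b = 3^2 + 1^2 + 5^2
= 9 + 1 + 25 = 35
Coefficient = -14/35
In lowest terms: -2/5


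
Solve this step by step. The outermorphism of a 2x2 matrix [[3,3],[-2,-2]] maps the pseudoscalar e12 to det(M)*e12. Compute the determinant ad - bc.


The outermorphism of a linear map f sends e1^e2 to f(e1)^f(e2).
f(e1) = 3*e1 - 2*e2
f(e2) = 3*e1 - 2*e2
f(e1) ^ f(e2) = (3*e1 - 2*e2) ^ (3*e1 - 2*e2)
= 3*(-2)*e12 + (-2)*3*e21
= (-6 - (-6))*e12
= 0*e12
Coefficient = 0


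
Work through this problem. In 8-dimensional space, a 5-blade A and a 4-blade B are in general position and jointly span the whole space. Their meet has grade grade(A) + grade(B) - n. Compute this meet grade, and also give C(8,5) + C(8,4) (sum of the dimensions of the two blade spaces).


Meet grade = grade(A) + grade(B) - n
= 5 + 4 - 8 = 1
C(8,5) = 56
C(8,4) = 70
dim_A + dim_B = 56 + 70 = 126


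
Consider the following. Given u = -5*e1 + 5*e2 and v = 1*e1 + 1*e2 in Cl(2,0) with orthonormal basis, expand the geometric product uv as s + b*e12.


Expand: (-5*e1 + 5*e2)(1*e1 + 1*e2)
= (-5)*1*e1e1 + (-5)*1*e1e2 + 5*1*e2e1 + 5*1*e2e2
Using e1^2 = e2^2 = 1, e2e1 = -e1e2:
Scalar part s = (-5)*1 + 5*1 = -5 + 5 = 0
Bivector part b = (-5)*1 - 5*1 = -5 - 5 = -10
uv = 0 - 10*e12


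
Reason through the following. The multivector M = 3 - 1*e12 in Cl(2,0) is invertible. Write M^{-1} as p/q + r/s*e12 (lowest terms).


M = 3 - 1*e12, where e12^2 = -1.
Since M commutes with its reverse ~M = a - b*e12, M * ~M = a^2 - b^2*e12^2 = a^2 + b^2.
So M^{-1} = ~M / (a^2 + b^2) = (a - b*e12)/(a^2 + b^2).
a^2 + b^2 = 9 + 1 = 10
Scalar part = 3/10 = 3/10
Bivector coeff = 1/10 = 1/10
M^{-1} = 3/10 + 1/10*e12


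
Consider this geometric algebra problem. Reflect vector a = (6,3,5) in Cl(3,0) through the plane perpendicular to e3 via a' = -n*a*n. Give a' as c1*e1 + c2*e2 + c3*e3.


Reflection formula: a' = -n*a*n, with n = e3 (unit vector, n^2 = 1).
For reflection through hyperplane perp to e3:
The component along e3 flips sign, others stay.
a = (6, 3, 5)
a' = (6, 3, -5)
a' = 6*e1 + 3*e2 - 5*e3


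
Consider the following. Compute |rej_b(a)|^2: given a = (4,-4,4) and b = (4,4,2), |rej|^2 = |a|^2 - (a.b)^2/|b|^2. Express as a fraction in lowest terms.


|a|^2 = 4^2 + (-4)^2 + 4^2 = 48
|b|^2 = 4^2 + 4^2 + 2^2 = 36
a . b = 4*4 + (-4)*4 + 4*2 = 8
(a.b)^2 = 8^2 = 64
|rej|^2 = 48 - 64/36
= (1728 - 64)/36
= 1664/36
In lowest terms: 416/9


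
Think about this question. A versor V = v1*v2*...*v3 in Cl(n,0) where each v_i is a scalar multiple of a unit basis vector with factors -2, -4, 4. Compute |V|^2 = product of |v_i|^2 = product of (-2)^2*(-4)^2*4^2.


Each vector v_i has |v_i|^2 = s_i^2
Squared scales: (-2)^2 = 4, (-4)^2 = 16, 4^2 = 16
|V|^2 = 4 * 16 * 16
= 1024


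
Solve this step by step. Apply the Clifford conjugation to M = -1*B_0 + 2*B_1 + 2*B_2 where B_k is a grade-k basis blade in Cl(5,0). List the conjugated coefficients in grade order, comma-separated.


Clifford conjugate sign for grade k: (-1)^(k(k+1)/2)
Grade 0: (-1)^(0*1/2) = (-1)^0 = 1, coeff -1 -> -1
Grade 1: (-1)^(1*2/2) = (-1)^1 = -1, coeff 2 -> -2
Grade 2: (-1)^(2*3/2) = (-1)^3 = -1, coeff 2 -> -2
Conjugated coefficients: -1, -2, -2


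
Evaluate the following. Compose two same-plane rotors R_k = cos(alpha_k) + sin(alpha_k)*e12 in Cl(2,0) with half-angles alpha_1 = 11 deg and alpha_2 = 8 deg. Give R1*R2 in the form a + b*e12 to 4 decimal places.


Same-plane rotors commute and their half-angles add:
R1*R2 = cos(a1 + a2) + sin(a1 + a2)*e12.
a1 + a2 = 11 + 8 = 19 deg
cos(19 deg) = 0.9455
sin(19 deg) = 0.3256
R1*R2 = 0.9455 + 0.3256*e12


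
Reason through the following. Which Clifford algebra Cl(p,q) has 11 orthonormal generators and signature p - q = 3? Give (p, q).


We need p + q = 11 and p - q = 3.
Adding: 2p = 11 + 3 = 14, so p = 7.
Then q = 11 - 7 = 4.
(p, q) = (7, 4)


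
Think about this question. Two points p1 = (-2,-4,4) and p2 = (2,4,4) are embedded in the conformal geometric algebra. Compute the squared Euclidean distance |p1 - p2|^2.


p1 - p2 = (-4, -8, 0)
|p1 - p2|^2 = (-4)^2 + (-8)^2 + 0^2
= 16 + 64 + 0
= 80


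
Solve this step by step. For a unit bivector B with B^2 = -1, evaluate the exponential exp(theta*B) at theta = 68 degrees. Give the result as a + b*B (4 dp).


For a unit bivector B with B^2 = -1, the exponential series gives
e^(theta*B) = cos(theta) + sin(theta)*B (the GA analogue of Euler's formula).
theta = 68 degrees = 1.186824 rad
cos(68 deg) = 0.3746
sin(68 deg) = 0.9272
exp(theta*B) = 0.3746 + 0.9272*B


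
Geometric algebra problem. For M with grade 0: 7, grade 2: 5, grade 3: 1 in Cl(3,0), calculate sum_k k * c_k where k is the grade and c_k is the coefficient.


Grade-weighted sum = sum of grade_k * coefficient_k
0*7 = 0
2*5 = 10
3*1 = 3
Total = 0 + 10 + 3 = 13


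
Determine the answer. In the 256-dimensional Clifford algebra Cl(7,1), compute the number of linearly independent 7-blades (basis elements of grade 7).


Number of grade-k basis blades in Cl(p,q) with n = p + q is C(n, k).
n = 7 + 1 = 8
C(8, 7) = 8! / (7! * 1!)
= 40320 / (5040 * 1)
= 8


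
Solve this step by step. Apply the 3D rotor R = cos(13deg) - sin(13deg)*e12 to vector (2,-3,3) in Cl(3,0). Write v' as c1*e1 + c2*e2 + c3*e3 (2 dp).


Rotor R = cos(13deg) - sin(13deg)*e12
Rotation angle theta = 2 * 13 = 26 degrees in the e12 plane (e1 -> e2).
The component perpendicular to the plane (e3) is invariant: v'_3 = v3 = 3.00
cos(26deg) = 0.8988, sin(26deg) = 0.4384
v'_1 = v1*cos(theta) - v2*sin(theta) = 2*0.8988 - (-3)*0.4384 = 3.11
v'_2 = v1*sin(theta) + v2*cos(theta) = 2*0.4384 + (-3)*0.8988 = -1.82
v' = 3.11*e1 - 1.82*e2 + 3.00*e3


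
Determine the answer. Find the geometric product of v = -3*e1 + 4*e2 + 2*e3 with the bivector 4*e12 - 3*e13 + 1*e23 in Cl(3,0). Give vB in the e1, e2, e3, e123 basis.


vB has grade-1 (vector) and grade-3 (trivector) parts: vB = (v _| B) + (v ^ B).
Vector part <vB>_1:
  e1: -v2*b12 - v3*b13 = -(4)*(4) - (2)*(-3) = -10
  e2: v1*b12 - v3*b23 = (-3)*(4) - (2)*(1) = -14
  e3: v1*b13 + v2*b23 = (-3)*(-3) + (4)*(1) = 13
Trivector part <vB>_3:
  e123: v1*b23 - v2*b13 + v3*b12 = (-3)*(1) - (4)*(-3) + (2)*(4) = 17
vB = -10*e1 - 14*e2 + 13*e3 + 17*e123


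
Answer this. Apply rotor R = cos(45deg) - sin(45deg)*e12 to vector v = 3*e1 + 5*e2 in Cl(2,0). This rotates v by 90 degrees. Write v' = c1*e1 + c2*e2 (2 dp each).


Rotor R = cos(45deg) - sin(45deg)*e12
Rotation angle theta = 2 * 45 = 90 degrees
v' = R*v*~R rotates v by theta.
cos(90deg) = 0.0000, sin(90deg) = 1.0000
v'_1 = 3*cos(90deg) - 5*sin(90deg)
= 3*0.0000 - 5*1.0000
= -5.00
v'_2 = 3*sin(90deg) + 5*cos(90deg)
= 3*1.0000 + 5*0.0000
= 3.00
v' = -5.00*e1 + 3.00*e2


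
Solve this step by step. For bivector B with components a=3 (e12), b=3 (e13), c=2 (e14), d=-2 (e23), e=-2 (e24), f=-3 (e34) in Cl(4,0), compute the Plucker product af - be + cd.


Plucker relation: af - be + cd
a*f = 3*(-3) = -9
b*e = 3*(-2) = -6
c*d = 2*(-2) = -4
af - be + cd = -9 - (-6) + (-4)
= -7


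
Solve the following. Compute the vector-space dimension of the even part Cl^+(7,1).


Even subalgebra dimension = 2^(n-1)
n = 7 + 1 = 8
2^(8 - 1) = 2^7 = 128
Verification: sum of C(8,k) for even k = 1 + 28 + 70 + 28 + 1 = 128
Result = 128


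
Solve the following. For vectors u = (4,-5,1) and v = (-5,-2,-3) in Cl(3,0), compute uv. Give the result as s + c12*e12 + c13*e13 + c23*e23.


In Cl(3,0): e_i^2 = 1, e_ie_j = -e_je_i for i != j.
Scalar part = u . v = 4*(-5) + (-5)*(-2) + 1*(-3)
= -20 + 10 + (-3) = -13
e12 coeff = 4*(-2) - (-5)*(-5) = -8 - 25 = -33
e13 coeff = 4*(-3) - 1*(-5) = -12 - (-5) = -7
e23 coeff = (-5)*(-3) - 1*(-2) = 15 - (-2) = 17
uv = -13 - 33*e12 - 7*e13 + 17*e23


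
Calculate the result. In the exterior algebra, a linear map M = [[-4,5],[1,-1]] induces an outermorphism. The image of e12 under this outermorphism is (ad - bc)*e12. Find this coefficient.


The outermorphism of a linear map f sends e1^e2 to f(e1)^f(e2).
f(e1) = -4*e1 + 1*e2
f(e2) = 5*e1 - 1*e2
f(e1) ^ f(e2) = (-4*e1 + 1*e2) ^ (5*e1 - 1*e2)
= (-4)*(-1)*e12 + 1*5*e21
= (4 - 5)*e12
= -1*e12
Coefficient = -1


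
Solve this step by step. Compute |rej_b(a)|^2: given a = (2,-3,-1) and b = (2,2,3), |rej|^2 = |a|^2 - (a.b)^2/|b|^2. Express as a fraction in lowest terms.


|a|^2 = 2^2 + (-3)^2 + (-1)^2 = 14
|b|^2 = 2^2 + 2^2 + 3^2 = 17
a . b = 2*2 + (-3)*2 + (-1)*3 = -5
(a.b)^2 = (-5)^2 = 25
|rej|^2 = 14 - 25/17
= (238 - 25)/17
= 213/17
In lowest terms: 213/17


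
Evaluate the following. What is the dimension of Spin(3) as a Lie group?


Spin(n) double-covers SO(n); both have Lie algebra so(n) of dimension n(n-1)/2.
n = 3
n(n-1) = 3 * 2 = 6
dim Spin(3) = 6/2 = 3


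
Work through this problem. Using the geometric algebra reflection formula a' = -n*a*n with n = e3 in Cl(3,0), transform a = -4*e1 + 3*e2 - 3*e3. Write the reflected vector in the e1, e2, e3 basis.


Reflection formula: a' = -n*a*n, with n = e3 (unit vector, n^2 = 1).
For reflection through hyperplane perp to e3:
The component along e3 flips sign, others stay.
a = (-4, 3, -3)
a' = (-4, 3, 3)
a' = -4*e1 + 3*e2 + 3*e3
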